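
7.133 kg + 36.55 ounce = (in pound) 18.01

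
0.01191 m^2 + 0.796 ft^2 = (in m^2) 0.08586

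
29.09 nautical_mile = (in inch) 2.121e+06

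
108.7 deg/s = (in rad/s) 1.897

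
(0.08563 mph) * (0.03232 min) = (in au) 4.962e-13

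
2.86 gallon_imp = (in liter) 13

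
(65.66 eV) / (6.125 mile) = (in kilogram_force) 1.088e-22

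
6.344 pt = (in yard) 0.002448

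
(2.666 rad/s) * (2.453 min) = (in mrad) 3.924e+05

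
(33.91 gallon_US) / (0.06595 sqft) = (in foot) 68.74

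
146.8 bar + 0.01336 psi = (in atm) 144.9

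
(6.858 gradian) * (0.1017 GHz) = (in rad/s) 1.096e+07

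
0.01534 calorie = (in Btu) 6.083e-05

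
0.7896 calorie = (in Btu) 0.003131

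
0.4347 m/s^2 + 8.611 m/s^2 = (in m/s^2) 9.046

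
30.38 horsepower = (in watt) 2.265e+04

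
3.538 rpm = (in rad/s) 0.3705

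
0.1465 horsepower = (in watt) 109.2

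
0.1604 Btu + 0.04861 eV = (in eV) 1.056e+21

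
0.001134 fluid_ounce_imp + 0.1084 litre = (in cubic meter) 0.0001084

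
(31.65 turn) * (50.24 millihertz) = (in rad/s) 9.991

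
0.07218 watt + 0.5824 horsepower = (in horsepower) 0.5825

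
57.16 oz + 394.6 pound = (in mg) 1.806e+08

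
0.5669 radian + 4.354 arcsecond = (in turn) 0.09023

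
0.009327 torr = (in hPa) 0.01243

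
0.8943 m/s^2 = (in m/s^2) 0.8943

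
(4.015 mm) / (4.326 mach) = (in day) 3.155e-11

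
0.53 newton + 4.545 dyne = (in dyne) 5.3e+04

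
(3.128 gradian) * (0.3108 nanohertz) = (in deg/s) 8.75e-10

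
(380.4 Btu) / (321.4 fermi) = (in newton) 1.249e+18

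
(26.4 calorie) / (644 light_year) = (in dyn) 1.813e-12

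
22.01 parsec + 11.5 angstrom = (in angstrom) 6.792e+27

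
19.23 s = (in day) 0.0002226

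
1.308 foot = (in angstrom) 3.987e+09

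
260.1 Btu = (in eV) 1.713e+24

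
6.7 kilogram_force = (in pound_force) 14.77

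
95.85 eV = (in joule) 1.536e-17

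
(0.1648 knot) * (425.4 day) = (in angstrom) 3.116e+16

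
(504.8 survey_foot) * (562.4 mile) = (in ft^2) 1.499e+09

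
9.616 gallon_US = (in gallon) 9.616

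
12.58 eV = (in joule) 2.016e-18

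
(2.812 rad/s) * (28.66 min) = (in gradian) 3.078e+05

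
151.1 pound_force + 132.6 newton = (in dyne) 8.047e+07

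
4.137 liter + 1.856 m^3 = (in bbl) 11.7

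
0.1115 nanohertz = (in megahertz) 1.115e-16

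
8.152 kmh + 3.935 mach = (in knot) 2609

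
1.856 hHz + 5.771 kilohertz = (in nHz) 5.957e+12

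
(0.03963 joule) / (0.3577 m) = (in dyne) 1.108e+04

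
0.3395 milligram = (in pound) 7.485e-07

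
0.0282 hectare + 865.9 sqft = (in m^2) 362.4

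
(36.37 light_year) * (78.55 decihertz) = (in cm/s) 2.703e+20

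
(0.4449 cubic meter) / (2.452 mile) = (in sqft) 0.001214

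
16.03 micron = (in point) 0.04544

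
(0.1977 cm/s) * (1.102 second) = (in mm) 2.179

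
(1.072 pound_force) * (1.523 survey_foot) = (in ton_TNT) 5.291e-10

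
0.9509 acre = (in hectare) 0.3848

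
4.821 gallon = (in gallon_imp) 4.014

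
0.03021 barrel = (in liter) 4.803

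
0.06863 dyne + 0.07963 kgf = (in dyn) 7.809e+04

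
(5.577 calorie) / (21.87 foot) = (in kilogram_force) 0.357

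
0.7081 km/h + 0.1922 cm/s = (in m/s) 0.1986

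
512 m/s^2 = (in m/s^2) 512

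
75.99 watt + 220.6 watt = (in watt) 296.6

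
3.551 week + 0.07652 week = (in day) 25.39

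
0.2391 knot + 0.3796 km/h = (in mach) 0.0006709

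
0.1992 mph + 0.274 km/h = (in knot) 0.321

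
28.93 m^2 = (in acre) 0.007149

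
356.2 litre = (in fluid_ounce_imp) 1.254e+04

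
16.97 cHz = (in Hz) 0.1697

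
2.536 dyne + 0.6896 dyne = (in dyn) 3.226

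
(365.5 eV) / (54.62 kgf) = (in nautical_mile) 5.903e-23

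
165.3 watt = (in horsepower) 0.2217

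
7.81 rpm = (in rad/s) 0.8179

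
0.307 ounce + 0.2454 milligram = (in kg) 0.008704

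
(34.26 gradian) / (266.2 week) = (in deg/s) 1.915e-07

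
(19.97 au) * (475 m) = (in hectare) 1.419e+11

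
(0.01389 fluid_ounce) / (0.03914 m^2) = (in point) 0.02975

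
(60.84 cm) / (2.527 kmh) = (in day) 1.003e-05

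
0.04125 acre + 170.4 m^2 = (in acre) 0.08336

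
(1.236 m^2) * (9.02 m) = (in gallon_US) 2945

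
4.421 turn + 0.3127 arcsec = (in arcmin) 9.549e+04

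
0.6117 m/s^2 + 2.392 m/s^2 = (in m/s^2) 3.004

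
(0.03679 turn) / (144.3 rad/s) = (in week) 2.649e-09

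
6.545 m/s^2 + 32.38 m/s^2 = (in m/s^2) 38.93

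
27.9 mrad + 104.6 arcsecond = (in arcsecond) 5859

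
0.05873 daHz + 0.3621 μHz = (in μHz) 5.873e+05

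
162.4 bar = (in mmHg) 1.218e+05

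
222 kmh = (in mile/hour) 137.9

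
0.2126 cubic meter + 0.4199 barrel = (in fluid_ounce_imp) 9832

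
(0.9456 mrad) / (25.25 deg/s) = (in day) 2.483e-08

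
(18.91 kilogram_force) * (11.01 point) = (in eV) 4.496e+18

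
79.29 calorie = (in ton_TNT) 7.929e-08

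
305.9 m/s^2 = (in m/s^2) 305.9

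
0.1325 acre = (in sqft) 5772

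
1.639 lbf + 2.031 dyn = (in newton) 7.291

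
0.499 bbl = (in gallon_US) 20.96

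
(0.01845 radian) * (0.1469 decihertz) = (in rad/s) 0.000271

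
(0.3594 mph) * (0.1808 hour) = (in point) 2.964e+05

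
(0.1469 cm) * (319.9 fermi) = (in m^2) 4.699e-16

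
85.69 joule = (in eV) 5.348e+20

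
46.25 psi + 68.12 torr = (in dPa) 3.28e+06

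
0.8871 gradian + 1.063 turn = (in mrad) 6693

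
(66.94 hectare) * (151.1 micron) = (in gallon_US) 2.672e+04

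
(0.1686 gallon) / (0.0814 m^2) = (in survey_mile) 4.872e-06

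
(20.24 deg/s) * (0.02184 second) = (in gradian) 0.4912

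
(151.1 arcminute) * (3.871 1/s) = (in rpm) 1.625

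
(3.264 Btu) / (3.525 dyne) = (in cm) 9.769e+09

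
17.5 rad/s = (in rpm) 167.1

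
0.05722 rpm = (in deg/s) 0.3433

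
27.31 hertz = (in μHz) 2.731e+07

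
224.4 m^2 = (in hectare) 0.02244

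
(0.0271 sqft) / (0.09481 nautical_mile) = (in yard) 1.568e-05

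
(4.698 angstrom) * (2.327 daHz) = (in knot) 2.125e-08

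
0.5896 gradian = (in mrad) 9.261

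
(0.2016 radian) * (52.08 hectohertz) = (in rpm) 1.003e+04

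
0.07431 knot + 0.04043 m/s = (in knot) 0.1529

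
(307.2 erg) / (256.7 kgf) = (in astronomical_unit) 8.157e-20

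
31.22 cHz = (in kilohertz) 0.0003122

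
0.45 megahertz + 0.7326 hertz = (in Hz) 4.5e+05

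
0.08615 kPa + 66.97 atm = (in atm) 66.97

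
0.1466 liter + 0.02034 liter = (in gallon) 0.0441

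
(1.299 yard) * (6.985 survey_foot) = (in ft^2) 27.22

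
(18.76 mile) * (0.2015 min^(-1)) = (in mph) 226.8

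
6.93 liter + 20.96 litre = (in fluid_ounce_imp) 981.6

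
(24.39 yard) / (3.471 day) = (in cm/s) 0.007437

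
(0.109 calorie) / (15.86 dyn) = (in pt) 8.151e+06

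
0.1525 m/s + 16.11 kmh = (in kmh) 16.66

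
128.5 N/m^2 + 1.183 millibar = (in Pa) 246.8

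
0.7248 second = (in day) 8.389e-06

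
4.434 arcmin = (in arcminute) 4.434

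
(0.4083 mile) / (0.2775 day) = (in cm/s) 2.741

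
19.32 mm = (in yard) 0.02113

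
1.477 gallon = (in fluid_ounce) 189.1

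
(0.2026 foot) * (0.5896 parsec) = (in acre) 2.776e+11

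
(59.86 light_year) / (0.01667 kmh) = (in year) 3.878e+12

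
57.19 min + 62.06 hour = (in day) 2.626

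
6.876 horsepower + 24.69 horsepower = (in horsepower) 31.57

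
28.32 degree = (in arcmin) 1699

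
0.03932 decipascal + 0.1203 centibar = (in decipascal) 1203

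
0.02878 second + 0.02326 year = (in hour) 203.8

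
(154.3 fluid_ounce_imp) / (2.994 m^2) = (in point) 4.151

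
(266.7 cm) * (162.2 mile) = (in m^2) 6.962e+05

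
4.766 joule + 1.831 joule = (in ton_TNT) 1.577e-09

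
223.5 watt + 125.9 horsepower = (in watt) 9.411e+04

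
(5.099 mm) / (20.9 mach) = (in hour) 1.99e-10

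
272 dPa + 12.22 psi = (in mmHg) 632.2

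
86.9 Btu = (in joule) 9.168e+04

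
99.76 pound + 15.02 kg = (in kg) 60.27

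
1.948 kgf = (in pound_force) 4.295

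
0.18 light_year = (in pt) 4.827e+18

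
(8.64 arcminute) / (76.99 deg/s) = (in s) 0.00187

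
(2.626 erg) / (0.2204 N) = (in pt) 0.003377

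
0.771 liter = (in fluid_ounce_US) 26.07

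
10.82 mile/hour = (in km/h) 17.41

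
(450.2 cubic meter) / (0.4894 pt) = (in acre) 644.4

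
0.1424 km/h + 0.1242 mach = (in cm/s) 4233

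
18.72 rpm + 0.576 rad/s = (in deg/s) 145.3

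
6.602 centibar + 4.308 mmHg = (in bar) 0.07176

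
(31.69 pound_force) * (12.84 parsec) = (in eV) 3.486e+38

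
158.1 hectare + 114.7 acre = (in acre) 505.4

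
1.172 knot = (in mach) 0.001771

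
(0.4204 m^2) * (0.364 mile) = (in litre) 2.463e+05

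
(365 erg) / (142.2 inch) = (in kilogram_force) 1.03e-06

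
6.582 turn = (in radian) 41.36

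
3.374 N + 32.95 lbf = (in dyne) 1.499e+07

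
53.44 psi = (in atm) 3.636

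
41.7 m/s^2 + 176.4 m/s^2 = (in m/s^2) 218.1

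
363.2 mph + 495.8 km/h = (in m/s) 300.1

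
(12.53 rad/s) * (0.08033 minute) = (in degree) 3460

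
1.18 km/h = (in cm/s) 32.78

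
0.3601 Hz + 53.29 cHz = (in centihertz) 89.3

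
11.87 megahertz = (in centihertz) 1.187e+09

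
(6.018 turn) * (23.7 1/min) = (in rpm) 142.6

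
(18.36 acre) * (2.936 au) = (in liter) 3.263e+19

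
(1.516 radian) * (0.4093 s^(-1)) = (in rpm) 5.925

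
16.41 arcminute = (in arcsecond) 984.6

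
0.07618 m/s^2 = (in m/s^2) 0.07618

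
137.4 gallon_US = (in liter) 520.1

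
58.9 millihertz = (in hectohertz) 0.000589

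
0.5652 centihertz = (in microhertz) 5652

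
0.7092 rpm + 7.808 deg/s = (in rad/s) 0.2105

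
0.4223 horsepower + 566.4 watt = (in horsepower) 1.182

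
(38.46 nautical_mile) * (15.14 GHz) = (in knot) 2.096e+15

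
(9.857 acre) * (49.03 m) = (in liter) 1.956e+09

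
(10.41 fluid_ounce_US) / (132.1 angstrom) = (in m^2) 2.331e+04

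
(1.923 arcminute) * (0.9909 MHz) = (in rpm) 5293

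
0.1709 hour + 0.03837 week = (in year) 0.0007554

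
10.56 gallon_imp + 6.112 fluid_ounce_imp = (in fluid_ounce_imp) 1696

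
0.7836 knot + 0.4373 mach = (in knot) 290.2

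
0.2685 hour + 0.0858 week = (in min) 881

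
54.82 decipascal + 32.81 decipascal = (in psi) 0.001271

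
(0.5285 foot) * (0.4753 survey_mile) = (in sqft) 1326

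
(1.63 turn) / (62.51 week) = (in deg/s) 1.552e-05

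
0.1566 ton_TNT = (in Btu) 6.21e+05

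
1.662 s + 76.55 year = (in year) 76.55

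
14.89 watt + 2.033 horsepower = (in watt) 1531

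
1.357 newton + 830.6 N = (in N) 832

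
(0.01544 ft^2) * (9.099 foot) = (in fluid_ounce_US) 134.5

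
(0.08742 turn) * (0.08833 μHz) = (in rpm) 4.633e-07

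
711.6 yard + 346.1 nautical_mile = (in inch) 2.526e+07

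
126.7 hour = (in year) 0.01446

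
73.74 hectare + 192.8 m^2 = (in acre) 182.3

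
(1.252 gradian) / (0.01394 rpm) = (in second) 13.47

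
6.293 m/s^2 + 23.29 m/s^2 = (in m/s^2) 29.58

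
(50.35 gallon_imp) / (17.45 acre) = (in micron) 3.241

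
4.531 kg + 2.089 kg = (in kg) 6.62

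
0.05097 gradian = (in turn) 0.0001274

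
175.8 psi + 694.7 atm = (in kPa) 7.16e+04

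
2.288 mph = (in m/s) 1.023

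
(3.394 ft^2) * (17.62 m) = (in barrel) 34.95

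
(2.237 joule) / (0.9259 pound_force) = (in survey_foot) 1.782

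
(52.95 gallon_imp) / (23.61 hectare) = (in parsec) 3.304e-23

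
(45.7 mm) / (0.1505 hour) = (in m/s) 8.435e-05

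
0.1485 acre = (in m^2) 601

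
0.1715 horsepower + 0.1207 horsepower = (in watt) 217.9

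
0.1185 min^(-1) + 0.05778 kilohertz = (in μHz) 5.778e+07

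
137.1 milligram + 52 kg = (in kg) 52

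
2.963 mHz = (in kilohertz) 2.963e-06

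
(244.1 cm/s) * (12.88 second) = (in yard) 34.38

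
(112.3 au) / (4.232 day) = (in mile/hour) 1.028e+08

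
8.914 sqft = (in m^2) 0.8281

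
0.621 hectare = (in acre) 1.535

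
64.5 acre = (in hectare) 26.1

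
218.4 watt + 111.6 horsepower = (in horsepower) 111.9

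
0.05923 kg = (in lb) 0.1306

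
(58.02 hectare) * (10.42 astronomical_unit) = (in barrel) 5.689e+18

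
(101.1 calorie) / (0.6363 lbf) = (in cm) 1.494e+04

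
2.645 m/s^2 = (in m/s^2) 2.645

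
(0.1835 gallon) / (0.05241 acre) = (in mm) 0.003275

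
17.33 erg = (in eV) 1.082e+13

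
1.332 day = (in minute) 1918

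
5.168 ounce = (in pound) 0.323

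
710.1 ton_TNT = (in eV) 1.854e+31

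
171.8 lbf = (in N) 764.2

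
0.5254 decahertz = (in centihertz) 525.4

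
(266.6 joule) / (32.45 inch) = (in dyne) 3.235e+07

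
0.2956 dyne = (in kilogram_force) 3.014e-07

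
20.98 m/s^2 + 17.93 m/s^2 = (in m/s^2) 38.91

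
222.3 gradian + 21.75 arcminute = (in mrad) 3498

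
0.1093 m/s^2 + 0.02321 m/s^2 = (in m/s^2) 0.1325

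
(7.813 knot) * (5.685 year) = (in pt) 2.043e+12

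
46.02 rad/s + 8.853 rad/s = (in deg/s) 3144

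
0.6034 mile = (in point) 2.753e+06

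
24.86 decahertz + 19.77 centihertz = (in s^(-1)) 248.8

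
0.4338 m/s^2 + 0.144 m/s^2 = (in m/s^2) 0.5778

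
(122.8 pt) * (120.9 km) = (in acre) 1.294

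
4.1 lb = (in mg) 1.86e+06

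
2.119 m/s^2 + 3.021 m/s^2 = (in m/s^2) 5.14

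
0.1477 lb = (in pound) 0.1477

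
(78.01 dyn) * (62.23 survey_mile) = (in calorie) 18.67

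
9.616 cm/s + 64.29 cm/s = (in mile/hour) 1.653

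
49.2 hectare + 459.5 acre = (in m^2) 2.352e+06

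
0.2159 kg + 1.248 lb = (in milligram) 7.82e+05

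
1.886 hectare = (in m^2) 1.886e+04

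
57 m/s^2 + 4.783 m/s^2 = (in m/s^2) 61.78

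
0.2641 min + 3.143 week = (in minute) 3.168e+04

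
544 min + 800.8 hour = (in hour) 809.9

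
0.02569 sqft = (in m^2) 0.002387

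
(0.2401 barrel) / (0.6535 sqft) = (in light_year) 6.646e-17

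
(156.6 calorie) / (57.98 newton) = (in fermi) 1.13e+16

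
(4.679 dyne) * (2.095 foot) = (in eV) 1.865e+14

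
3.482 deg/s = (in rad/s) 0.06077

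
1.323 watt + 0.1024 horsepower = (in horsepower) 0.1042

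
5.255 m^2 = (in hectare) 0.0005255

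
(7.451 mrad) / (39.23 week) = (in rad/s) 3.14e-10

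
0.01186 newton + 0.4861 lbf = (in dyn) 2.174e+05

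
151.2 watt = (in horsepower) 0.2028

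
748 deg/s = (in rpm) 124.7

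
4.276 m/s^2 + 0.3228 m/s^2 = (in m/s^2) 4.599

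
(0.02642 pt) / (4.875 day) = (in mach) 6.499e-14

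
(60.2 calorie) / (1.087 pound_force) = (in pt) 1.477e+05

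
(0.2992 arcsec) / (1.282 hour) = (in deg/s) 1.801e-08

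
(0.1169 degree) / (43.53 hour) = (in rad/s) 1.302e-08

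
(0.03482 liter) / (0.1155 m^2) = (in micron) 301.5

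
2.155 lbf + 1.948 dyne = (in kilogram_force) 0.9775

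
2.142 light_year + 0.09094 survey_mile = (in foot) 6.649e+16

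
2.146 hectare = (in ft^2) 2.31e+05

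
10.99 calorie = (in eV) 2.87e+20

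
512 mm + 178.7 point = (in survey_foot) 1.887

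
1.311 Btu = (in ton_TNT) 3.306e-07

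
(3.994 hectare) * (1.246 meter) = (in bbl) 3.13e+05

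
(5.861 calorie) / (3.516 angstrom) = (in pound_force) 1.568e+10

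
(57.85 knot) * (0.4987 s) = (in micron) 1.484e+07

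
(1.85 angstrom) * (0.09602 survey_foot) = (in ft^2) 5.828e-11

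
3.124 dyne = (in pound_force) 7.023e-06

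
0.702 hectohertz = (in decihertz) 702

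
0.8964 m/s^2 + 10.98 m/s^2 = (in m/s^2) 11.88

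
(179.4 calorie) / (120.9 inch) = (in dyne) 2.444e+07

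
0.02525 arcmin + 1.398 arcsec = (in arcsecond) 2.913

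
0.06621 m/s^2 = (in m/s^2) 0.06621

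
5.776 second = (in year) 1.832e-07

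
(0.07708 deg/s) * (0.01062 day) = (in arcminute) 4244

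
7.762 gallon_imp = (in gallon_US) 9.322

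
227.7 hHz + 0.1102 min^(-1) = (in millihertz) 2.277e+07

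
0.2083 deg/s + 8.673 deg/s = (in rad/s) 0.155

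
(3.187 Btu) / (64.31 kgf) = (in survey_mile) 0.003313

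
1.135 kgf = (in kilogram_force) 1.135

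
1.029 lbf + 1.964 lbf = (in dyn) 1.331e+06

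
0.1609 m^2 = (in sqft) 1.732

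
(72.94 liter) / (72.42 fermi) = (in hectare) 1.007e+08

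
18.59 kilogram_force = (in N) 182.3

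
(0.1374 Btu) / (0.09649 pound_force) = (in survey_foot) 1108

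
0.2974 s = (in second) 0.2974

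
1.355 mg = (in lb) 2.987e-06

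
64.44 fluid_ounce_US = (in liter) 1.906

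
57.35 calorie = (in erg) 2.4e+09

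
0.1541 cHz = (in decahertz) 0.0001541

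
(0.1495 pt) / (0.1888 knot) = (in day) 6.285e-09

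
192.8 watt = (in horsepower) 0.2585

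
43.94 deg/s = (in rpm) 7.323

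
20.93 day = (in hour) 502.3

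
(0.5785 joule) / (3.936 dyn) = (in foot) 4.822e+04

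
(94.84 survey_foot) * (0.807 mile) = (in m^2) 3.754e+04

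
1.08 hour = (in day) 0.045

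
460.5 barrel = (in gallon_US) 1.934e+04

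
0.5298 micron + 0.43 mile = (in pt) 1.962e+06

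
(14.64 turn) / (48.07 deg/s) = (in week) 0.0001813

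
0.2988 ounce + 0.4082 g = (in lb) 0.01957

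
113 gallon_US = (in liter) 427.8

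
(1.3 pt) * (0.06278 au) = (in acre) 1064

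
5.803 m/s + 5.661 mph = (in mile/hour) 18.64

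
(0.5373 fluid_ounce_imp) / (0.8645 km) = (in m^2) 1.766e-08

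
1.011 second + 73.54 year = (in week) 3835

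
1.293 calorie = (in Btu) 0.005128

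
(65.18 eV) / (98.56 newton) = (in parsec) 3.434e-36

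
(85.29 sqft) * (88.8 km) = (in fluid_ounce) 2.379e+10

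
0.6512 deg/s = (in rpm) 0.1085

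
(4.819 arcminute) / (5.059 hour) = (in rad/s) 7.697e-08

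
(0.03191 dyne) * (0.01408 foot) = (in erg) 0.01369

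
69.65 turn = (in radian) 437.6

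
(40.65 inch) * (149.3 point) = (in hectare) 5.438e-06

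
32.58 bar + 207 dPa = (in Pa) 3.258e+06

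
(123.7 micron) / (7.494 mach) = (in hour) 1.347e-11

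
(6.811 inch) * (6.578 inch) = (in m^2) 0.0289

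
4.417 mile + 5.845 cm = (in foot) 2.332e+04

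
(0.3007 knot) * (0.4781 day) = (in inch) 2.516e+05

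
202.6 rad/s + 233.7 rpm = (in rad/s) 227.1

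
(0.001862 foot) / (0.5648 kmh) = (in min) 6.029e-05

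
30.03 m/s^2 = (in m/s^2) 30.03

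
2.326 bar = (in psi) 33.74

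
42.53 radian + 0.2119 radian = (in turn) 6.803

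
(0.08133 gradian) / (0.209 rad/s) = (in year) 1.938e-10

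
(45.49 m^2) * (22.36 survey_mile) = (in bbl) 1.03e+07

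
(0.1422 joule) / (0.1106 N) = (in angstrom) 1.286e+10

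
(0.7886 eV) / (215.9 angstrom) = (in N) 5.852e-12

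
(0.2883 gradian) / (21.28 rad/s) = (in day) 2.463e-09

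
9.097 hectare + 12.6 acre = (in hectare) 14.2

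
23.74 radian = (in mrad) 2.374e+04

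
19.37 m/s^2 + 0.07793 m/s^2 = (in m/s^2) 19.45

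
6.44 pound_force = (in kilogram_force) 2.921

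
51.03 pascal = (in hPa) 0.5103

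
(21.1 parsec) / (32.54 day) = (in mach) 6.801e+08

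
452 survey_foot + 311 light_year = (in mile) 1.828e+15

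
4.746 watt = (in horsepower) 0.006364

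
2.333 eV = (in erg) 3.738e-12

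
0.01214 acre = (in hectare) 0.004913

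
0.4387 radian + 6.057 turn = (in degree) 2206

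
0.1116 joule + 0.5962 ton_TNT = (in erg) 2.495e+16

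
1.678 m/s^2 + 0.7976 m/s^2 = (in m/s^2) 2.476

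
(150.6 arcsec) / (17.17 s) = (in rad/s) 4.252e-05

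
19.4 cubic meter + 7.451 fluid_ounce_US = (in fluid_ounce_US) 6.56e+05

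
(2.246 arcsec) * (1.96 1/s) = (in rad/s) 2.134e-05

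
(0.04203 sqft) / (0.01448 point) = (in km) 0.7644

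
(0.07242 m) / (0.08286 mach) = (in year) 8.139e-11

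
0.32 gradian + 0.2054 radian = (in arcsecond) 4.34e+04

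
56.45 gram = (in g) 56.45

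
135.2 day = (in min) 1.947e+05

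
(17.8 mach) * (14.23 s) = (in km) 86.25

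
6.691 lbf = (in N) 29.76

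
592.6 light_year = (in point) 1.589e+22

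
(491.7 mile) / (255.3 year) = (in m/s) 9.829e-05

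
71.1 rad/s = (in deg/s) 4074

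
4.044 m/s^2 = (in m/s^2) 4.044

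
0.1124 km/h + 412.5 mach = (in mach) 412.5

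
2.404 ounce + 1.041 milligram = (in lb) 0.1503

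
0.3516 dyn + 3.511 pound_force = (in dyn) 1.562e+06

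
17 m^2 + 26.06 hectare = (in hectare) 26.06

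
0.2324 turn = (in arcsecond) 3.012e+05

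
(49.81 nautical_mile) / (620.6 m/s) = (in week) 0.0002458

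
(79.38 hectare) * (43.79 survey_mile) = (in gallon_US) 1.478e+13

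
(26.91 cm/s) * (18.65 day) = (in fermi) 4.336e+20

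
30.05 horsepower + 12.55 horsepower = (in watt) 3.177e+04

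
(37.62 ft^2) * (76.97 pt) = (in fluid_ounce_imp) 3340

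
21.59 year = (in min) 1.135e+07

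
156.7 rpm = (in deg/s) 940.2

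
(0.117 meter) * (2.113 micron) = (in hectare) 2.472e-11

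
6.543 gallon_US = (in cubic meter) 0.02477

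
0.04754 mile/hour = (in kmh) 0.07651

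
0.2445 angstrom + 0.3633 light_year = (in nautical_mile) 1.856e+12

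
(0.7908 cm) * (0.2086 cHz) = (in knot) 3.207e-05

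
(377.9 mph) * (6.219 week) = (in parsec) 2.059e-08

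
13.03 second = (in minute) 0.2172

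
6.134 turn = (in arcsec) 7.95e+06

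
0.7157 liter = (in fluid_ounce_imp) 25.19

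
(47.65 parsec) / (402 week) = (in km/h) 2.177e+10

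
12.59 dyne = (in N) 0.0001259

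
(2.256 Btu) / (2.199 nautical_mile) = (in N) 0.5845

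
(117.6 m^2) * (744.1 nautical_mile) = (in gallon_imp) 3.565e+10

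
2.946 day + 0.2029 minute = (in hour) 70.71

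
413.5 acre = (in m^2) 1.673e+06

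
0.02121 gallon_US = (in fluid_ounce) 2.715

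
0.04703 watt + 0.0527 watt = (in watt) 0.09973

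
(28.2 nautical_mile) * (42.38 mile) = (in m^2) 3.562e+09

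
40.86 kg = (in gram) 4.086e+04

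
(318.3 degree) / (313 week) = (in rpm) 2.802e-07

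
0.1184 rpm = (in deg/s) 0.7104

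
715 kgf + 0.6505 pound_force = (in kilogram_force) 715.3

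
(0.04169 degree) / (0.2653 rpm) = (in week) 4.33e-08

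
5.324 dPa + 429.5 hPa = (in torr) 322.2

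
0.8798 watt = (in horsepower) 0.00118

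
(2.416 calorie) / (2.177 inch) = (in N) 182.8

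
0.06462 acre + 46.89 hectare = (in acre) 115.9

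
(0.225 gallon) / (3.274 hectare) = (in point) 7.374e-05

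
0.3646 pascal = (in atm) 3.598e-06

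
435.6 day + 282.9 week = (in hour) 5.798e+04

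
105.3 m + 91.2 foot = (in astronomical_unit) 8.897e-10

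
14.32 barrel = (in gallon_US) 601.4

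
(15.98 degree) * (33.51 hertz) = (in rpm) 89.25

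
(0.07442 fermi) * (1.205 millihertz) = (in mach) 2.634e-22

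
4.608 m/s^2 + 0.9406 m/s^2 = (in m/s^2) 5.549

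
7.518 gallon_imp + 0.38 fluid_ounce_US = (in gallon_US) 9.032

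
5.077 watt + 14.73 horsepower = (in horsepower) 14.74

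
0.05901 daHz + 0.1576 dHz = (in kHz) 0.0006059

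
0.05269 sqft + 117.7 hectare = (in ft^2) 1.267e+07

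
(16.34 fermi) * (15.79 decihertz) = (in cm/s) 2.58e-12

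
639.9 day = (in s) 5.529e+07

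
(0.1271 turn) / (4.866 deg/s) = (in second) 9.403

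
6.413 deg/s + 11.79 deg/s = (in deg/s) 18.2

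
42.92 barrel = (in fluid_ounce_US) 2.307e+05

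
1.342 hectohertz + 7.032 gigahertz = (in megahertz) 7032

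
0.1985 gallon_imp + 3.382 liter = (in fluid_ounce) 144.9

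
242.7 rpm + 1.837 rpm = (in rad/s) 25.61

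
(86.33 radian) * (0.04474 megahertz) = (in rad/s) 3.862e+06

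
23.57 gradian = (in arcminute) 1273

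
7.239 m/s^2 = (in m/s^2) 7.239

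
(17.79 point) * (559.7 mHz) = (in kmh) 0.01265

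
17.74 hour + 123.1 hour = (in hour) 140.8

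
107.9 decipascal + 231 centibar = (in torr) 1733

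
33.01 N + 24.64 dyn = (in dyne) 3.301e+06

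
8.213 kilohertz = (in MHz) 0.008213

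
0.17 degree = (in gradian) 0.1889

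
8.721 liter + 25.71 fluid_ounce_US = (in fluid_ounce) 320.6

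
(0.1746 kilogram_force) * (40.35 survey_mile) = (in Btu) 105.4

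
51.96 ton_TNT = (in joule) 2.174e+11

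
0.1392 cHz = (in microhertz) 1392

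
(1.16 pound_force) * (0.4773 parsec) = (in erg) 7.6e+23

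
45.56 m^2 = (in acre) 0.01126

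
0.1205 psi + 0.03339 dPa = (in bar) 0.008308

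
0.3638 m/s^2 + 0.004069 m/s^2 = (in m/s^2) 0.3679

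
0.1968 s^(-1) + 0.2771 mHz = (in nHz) 1.971e+08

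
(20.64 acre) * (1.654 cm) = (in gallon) 3.65e+05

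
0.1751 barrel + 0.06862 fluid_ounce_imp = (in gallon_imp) 6.124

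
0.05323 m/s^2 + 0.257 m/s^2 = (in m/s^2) 0.3102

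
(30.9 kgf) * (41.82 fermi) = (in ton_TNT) 3.029e-21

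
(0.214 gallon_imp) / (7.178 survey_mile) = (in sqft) 9.065e-07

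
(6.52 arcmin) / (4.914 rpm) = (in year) 1.169e-10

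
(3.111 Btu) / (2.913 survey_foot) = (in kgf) 377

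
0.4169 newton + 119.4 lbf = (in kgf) 54.2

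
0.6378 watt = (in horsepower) 0.0008553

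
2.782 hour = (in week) 0.01656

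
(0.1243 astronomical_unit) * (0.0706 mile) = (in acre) 5.221e+08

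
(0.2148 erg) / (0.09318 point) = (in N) 0.0006534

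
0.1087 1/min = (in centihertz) 0.1812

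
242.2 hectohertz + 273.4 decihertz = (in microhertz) 2.425e+10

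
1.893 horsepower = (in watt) 1412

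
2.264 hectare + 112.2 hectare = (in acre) 282.8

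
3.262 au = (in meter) 4.88e+11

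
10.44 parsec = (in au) 2.153e+06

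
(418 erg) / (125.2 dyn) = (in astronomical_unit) 2.232e-13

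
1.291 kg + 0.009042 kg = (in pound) 2.866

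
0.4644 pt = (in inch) 0.00645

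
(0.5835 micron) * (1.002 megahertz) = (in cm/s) 58.47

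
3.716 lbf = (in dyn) 1.653e+06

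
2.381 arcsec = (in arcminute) 0.03968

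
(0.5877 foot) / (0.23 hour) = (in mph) 0.0004839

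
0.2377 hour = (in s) 855.7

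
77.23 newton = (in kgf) 7.875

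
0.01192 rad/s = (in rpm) 0.1138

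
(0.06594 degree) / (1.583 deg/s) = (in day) 4.821e-07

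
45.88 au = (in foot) 2.252e+13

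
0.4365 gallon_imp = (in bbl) 0.01248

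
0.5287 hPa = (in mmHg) 0.3966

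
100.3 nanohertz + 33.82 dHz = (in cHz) 338.2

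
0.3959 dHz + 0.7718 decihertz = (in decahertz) 0.01168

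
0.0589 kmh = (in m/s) 0.01636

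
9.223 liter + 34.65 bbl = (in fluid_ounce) 1.866e+05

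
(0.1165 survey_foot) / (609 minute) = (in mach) 2.854e-09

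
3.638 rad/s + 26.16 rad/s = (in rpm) 284.5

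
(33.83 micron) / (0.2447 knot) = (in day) 3.11e-09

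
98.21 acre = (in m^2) 3.974e+05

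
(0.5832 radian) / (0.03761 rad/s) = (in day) 0.0001795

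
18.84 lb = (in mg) 8.546e+06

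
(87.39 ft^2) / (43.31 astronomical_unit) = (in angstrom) 0.01253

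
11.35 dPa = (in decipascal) 11.35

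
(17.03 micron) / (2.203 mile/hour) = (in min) 2.882e-07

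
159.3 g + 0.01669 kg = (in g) 176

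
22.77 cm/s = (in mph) 0.5094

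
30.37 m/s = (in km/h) 109.3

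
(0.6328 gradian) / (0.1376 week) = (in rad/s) 1.194e-07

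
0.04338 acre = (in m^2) 175.6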